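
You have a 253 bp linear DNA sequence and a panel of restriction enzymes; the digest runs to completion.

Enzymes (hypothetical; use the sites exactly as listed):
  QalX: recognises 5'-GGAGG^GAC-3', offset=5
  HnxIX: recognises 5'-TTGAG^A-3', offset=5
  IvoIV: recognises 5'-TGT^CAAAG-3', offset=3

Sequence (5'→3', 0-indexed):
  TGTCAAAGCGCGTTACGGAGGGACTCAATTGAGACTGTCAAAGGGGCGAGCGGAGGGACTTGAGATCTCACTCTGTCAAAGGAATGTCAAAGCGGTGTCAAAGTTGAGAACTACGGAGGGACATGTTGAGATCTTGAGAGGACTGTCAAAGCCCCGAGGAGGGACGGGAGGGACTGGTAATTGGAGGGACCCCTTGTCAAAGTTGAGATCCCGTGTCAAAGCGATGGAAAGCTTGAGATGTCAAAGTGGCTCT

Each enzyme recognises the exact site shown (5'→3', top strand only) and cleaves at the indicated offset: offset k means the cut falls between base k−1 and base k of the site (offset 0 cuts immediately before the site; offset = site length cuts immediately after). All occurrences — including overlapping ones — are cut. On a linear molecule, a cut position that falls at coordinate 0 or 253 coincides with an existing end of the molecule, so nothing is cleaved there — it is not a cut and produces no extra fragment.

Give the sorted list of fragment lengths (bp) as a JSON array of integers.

[3,4,5,8,8,8,9,9,10,10,10,11,11,11,11,12,12,12,16,16,18,18,21]

Scan for sites:
  QalX (GGAGGGAC, off=5): starts [16, 51, 114, 157, 166, 182] → cuts [21, 56, 119, 162, 171, 187]
  HnxIX (TTGAGA, off=5): starts [28, 59, 103, 125, 133, 202, 232] → cuts [33, 64, 108, 130, 138, 207, 237]
  IvoIV (TGTCAAAG, off=3): starts [0, 35, 73, 84, 95, 143, 194, 213, 238] → cuts [3, 38, 76, 87, 98, 146, 197, 216, 241]

Pooled cuts: [3, 21, 33, 38, 56, 64, 76, 87, 98, 108, 119, 130, 138, 146, 162, 171, 187, 197, 207, 216, 237, 241]

Fragment lengths:
  [0,3): 3 bp
  [3,21): 18 bp
  [21,33): 12 bp
  [33,38): 5 bp
  [38,56): 18 bp
  [56,64): 8 bp
  [64,76): 12 bp
  [76,87): 11 bp
  [87,98): 11 bp
  [98,108): 10 bp
  [108,119): 11 bp
  [119,130): 11 bp
  [130,138): 8 bp
  [138,146): 8 bp
  [146,162): 16 bp
  [162,171): 9 bp
  [171,187): 16 bp
  [187,197): 10 bp
  [197,207): 10 bp
  [207,216): 9 bp
  [216,237): 21 bp
  [237,241): 4 bp
  [241,253): 12 bp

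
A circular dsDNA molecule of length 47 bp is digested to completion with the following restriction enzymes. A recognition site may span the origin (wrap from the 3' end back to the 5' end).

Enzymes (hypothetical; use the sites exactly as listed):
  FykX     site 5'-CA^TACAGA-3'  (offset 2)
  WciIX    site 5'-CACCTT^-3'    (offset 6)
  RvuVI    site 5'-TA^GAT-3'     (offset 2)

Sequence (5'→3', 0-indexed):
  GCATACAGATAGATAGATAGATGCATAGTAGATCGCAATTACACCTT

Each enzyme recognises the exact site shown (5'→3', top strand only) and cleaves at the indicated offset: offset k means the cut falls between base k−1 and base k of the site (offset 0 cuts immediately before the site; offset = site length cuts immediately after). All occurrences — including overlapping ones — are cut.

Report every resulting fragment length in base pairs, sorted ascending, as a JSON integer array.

[3,4,4,8,11,17]

Site scan:
  FykX (CATACAGA, off=2): starts [1] → cuts [3]
  WciIX (CACCTT, off=6): starts [41] → cuts [0]
  RvuVI (TAGAT, off=2): starts [9, 13, 17, 28] → cuts [11, 15, 19, 30]

Pooled cuts: [0, 3, 11, 15, 19, 30]

Fragment lengths:
  0→3: 3 bp
  3→11: 8 bp
  11→15: 4 bp
  15→19: 4 bp
  19→30: 11 bp
  30→0 (wrap): 47-30+0 = 17 bp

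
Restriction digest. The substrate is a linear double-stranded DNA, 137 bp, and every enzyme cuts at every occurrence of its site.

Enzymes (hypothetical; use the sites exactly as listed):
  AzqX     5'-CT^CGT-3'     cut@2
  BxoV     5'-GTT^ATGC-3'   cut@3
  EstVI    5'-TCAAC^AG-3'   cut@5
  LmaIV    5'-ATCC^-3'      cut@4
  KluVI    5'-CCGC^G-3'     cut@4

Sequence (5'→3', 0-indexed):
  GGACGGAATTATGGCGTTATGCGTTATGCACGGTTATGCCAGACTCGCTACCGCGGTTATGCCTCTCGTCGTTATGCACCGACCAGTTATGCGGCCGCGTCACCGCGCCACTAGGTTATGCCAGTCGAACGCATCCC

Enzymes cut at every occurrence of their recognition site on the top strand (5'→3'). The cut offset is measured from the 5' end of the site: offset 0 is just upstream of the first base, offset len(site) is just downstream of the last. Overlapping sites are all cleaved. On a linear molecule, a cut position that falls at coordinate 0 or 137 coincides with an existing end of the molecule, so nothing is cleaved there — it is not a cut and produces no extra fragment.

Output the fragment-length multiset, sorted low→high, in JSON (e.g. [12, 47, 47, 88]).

Per-enzyme occurrences:
  AzqX (CTCGT, off=2): starts [64] → cuts [66]
  BxoV (GTTATGC, off=3): starts [15, 22, 32, 55, 70, 85, 114] → cuts [18, 25, 35, 58, 73, 88, 117]
  EstVI (TCAACAG, off=5): no sites
  LmaIV (ATCC, off=4): starts [132] → cuts [136]
  KluVI (CCGCG, off=4): starts [50, 94, 102] → cuts [54, 98, 106]

All cut coordinates (distinct, sorted): [18, 25, 35, 54, 58, 66, 73, 88, 98, 106, 117, 136]

Fragment lengths:
  [0,18): 18 bp
  [18,25): 7 bp
  [25,35): 10 bp
  [35,54): 19 bp
  [54,58): 4 bp
  [58,66): 8 bp
  [66,73): 7 bp
  [73,88): 15 bp
  [88,98): 10 bp
  [98,106): 8 bp
  [106,117): 11 bp
  [117,136): 19 bp
  [136,137): 1 bp

[1,4,7,7,8,8,10,10,11,15,18,19,19]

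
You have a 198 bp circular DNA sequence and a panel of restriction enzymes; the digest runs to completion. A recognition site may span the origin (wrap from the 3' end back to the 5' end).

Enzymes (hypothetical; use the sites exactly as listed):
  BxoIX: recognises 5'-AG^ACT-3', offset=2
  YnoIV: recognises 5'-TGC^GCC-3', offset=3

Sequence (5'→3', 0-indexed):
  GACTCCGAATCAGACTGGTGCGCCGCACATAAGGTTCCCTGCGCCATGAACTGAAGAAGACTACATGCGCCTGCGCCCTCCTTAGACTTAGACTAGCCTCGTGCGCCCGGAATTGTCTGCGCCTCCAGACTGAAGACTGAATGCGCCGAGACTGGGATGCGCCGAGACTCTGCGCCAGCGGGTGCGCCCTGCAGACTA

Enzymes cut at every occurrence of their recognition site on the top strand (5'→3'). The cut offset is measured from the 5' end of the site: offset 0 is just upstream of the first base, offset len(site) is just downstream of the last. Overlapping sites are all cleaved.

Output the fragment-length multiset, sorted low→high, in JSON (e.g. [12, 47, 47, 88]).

[5,6,6,6,6,7,7,8,8,9,9,9,10,11,12,12,13,16,17,21]

Site scan:
  BxoIX AGACT/2: at [11, 57, 83, 89, 126, 133, 148, 164, 192, 197] ⇒ [1, 13, 59, 85, 91, 128, 135, 150, 166, 194]
  YnoIV TGCGCC/3: at [18, 39, 65, 71, 101, 117, 141, 157, 170, 182] ⇒ [21, 42, 68, 74, 104, 120, 144, 160, 173, 185]

All cut coordinates (distinct, sorted): [1, 13, 21, 42, 59, 68, 74, 85, 91, 104, 120, 128, 135, 144, 150, 160, 166, 173, 185, 194]

Fragment lengths:
  1→13: 12 bp
  13→21: 8 bp
  21→42: 21 bp
  42→59: 17 bp
  59→68: 9 bp
  68→74: 6 bp
  74→85: 11 bp
  85→91: 6 bp
  91→104: 13 bp
  104→120: 16 bp
  120→128: 8 bp
  128→135: 7 bp
  135→144: 9 bp
  144→150: 6 bp
  150→160: 10 bp
  160→166: 6 bp
  166→173: 7 bp
  173→185: 12 bp
  185→194: 9 bp
  194→1 (wrap): 198-194+1 = 5 bp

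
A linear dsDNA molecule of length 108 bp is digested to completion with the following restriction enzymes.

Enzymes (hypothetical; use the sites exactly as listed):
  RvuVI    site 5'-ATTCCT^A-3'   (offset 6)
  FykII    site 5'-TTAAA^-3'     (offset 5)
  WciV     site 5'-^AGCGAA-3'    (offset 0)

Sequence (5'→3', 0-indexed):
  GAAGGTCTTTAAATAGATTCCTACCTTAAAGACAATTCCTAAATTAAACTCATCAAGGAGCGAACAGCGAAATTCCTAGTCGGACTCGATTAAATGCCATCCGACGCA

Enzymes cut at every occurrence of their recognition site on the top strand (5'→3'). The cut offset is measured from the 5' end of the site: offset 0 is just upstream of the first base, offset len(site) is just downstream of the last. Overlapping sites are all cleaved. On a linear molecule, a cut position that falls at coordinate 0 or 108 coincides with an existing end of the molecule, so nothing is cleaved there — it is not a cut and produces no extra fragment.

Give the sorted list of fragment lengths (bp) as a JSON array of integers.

[7,8,8,9,10,10,12,13,14,17]

Scan for sites:
  RvuVI ATTCCTA/6: at [16, 34, 71] ⇒ [22, 40, 77]
  FykII TTAAA/5: at [8, 25, 43, 89] ⇒ [13, 30, 48, 94]
  WciV AGCGAA/0: at [58, 65] ⇒ [58, 65]

All cut coordinates (distinct, sorted): [13, 22, 30, 40, 48, 58, 65, 77, 94]

Fragment lengths:
  [0,13): 13 bp
  [13,22): 9 bp
  [22,30): 8 bp
  [30,40): 10 bp
  [40,48): 8 bp
  [48,58): 10 bp
  [58,65): 7 bp
  [65,77): 12 bp
  [77,94): 17 bp
  [94,108): 14 bp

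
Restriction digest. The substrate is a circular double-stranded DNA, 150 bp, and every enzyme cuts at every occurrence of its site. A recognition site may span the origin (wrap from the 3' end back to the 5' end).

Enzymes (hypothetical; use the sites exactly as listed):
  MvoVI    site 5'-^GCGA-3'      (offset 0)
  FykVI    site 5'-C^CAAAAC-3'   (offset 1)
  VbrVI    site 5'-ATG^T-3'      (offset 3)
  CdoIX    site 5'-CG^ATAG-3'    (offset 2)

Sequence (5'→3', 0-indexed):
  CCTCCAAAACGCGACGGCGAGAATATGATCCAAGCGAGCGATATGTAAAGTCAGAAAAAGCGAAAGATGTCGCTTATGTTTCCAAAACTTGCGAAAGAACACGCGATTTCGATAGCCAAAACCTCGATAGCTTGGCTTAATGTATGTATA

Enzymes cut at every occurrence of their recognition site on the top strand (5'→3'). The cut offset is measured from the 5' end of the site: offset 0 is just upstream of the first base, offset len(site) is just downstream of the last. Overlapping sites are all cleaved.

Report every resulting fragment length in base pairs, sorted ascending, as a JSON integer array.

[4,4,4,5,6,6,8,8,8,9,9,10,10,12,14,16,17]

Per-enzyme occurrences:
  MvoVI GCGA/0: at [10, 16, 33, 37, 59, 90, 102] ⇒ [10, 16, 33, 37, 59, 90, 102]
  FykVI CCAAAAC/1: at [3, 81, 115] ⇒ [4, 82, 116]
  VbrVI ATGT/3: at [42, 66, 75, 139, 143] ⇒ [45, 69, 78, 142, 146]
  CdoIX CGATAG/2: at [109, 124] ⇒ [111, 126]

All cut coordinates (distinct, sorted): [4, 10, 16, 33, 37, 45, 59, 69, 78, 82, 90, 102, 111, 116, 126, 142, 146]

Fragments:
  4→10: 6 bp
  10→16: 6 bp
  16→33: 17 bp
  33→37: 4 bp
  37→45: 8 bp
  45→59: 14 bp
  59→69: 10 bp
  69→78: 9 bp
  78→82: 4 bp
  82→90: 8 bp
  90→102: 12 bp
  102→111: 9 bp
  111→116: 5 bp
  116→126: 10 bp
  126→142: 16 bp
  142→146: 4 bp
  146→4 (wrap): 150-146+4 = 8 bp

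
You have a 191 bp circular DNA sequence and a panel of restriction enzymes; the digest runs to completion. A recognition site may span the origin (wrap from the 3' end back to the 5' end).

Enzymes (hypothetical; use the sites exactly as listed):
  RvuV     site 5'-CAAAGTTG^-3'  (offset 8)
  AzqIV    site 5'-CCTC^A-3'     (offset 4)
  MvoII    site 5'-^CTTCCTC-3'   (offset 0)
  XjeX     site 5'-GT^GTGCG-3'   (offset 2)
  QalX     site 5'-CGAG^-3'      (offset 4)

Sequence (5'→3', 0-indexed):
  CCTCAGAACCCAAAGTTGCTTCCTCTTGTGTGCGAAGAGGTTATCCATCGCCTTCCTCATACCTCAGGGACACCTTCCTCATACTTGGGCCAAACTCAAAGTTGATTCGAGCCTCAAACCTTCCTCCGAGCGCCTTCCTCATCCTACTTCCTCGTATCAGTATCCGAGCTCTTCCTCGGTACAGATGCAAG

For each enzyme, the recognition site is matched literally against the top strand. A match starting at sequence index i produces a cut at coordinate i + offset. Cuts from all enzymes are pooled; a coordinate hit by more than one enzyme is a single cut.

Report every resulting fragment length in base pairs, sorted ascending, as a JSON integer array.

[2,3,4,4,6,7,7,7,7,7,8,11,11,14,22,22,24,25]

Site scan:
  RvuV CAAAGTTG/8: at [10, 96] ⇒ [18, 104]
  AzqIV CCTCA/4: at [0, 54, 61, 76, 111, 136] ⇒ [4, 58, 65, 80, 115, 140]
  MvoII CTTCCTC/0: at [18, 51, 73, 119, 133, 146, 170] ⇒ [18, 51, 73, 119, 133, 146, 170]
  XjeX GTGTGCG/2: at [27] ⇒ [29]
  QalX CGAG/4: at [107, 126, 164] ⇒ [111, 130, 168]

All cut coordinates (distinct, sorted): [4, 18, 29, 51, 58, 65, 73, 80, 104, 111, 115, 119, 130, 133, 140, 146, 168, 170]

Fragments:
  4→18: 14 bp
  18→29: 11 bp
  29→51: 22 bp
  51→58: 7 bp
  58→65: 7 bp
  65→73: 8 bp
  73→80: 7 bp
  80→104: 24 bp
  104→111: 7 bp
  111→115: 4 bp
  115→119: 4 bp
  119→130: 11 bp
  130→133: 3 bp
  133→140: 7 bp
  140→146: 6 bp
  146→168: 22 bp
  168→170: 2 bp
  170→4 (wrap): 191-170+4 = 25 bp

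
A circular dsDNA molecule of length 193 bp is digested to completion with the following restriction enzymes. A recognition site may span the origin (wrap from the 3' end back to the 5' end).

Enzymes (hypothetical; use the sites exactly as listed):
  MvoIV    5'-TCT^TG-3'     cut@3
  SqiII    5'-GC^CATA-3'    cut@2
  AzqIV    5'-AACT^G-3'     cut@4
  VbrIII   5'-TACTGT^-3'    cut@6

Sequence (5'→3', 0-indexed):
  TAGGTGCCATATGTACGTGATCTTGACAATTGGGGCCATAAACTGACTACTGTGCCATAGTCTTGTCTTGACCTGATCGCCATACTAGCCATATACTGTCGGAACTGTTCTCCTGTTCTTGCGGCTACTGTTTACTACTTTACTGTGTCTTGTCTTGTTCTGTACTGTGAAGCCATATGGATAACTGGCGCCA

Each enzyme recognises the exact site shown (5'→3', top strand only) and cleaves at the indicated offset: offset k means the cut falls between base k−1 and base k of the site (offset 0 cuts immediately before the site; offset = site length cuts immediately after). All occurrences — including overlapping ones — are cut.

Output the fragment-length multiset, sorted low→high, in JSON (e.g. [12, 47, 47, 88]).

[2,4,5,5,5,5,7,8,8,9,9,9,10,12,12,13,13,13,13,15,16]

Per-enzyme occurrences:
  MvoIV (TCTTG, off=3): starts [20, 60, 65, 116, 147, 152] → cuts [23, 63, 68, 119, 150, 155]
  SqiII (GCCATA, off=2): starts [5, 34, 53, 78, 87, 171, 189] → cuts [7, 36, 55, 80, 89, 173, 191]
  AzqIV (AACTG, off=4): starts [40, 102, 182] → cuts [44, 106, 186]
  VbrIII (TACTGT, off=6): starts [47, 93, 125, 140, 162] → cuts [53, 99, 131, 146, 168]

All cut coordinates (distinct, sorted): [7, 23, 36, 44, 53, 55, 63, 68, 80, 89, 99, 106, 119, 131, 146, 150, 155, 168, 173, 186, 191]

Fragments:
  7→23: 16 bp
  23→36: 13 bp
  36→44: 8 bp
  44→53: 9 bp
  53→55: 2 bp
  55→63: 8 bp
  63→68: 5 bp
  68→80: 12 bp
  80→89: 9 bp
  89→99: 10 bp
  99→106: 7 bp
  106→119: 13 bp
  119→131: 12 bp
  131→146: 15 bp
  146→150: 4 bp
  150→155: 5 bp
  155→168: 13 bp
  168→173: 5 bp
  173→186: 13 bp
  186→191: 5 bp
  191→7 (wrap): 193-191+7 = 9 bp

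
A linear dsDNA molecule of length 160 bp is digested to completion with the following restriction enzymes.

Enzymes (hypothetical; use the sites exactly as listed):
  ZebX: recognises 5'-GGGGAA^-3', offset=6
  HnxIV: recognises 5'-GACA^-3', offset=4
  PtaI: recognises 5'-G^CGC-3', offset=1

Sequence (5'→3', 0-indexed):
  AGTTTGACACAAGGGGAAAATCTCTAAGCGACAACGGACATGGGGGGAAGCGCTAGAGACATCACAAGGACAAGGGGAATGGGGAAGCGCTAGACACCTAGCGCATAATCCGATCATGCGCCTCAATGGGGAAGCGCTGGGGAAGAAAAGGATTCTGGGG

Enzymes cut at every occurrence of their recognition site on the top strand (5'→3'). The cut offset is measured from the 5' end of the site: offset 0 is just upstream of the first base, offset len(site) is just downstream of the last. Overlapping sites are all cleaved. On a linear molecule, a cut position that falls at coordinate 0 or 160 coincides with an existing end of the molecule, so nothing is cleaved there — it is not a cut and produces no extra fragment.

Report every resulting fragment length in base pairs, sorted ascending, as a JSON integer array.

[1,1,1,5,7,7,7,9,9,9,9,10,11,11,15,15,16,17]

Per-enzyme occurrences:
  ZebX GGGGAA/6: at [12, 43, 73, 80, 127, 138] ⇒ [18, 49, 79, 86, 133, 144]
  HnxIV GACA/4: at [5, 29, 36, 57, 68, 92] ⇒ [9, 33, 40, 61, 72, 96]
  PtaI GCGC/1: at [49, 86, 100, 117, 133] ⇒ [50, 87, 101, 118, 134]

All cut coordinates (distinct, sorted): [9, 18, 33, 40, 49, 50, 61, 72, 79, 86, 87, 96, 101, 118, 133, 134, 144]

Fragment lengths:
  [0,9): 9 bp
  [9,18): 9 bp
  [18,33): 15 bp
  [33,40): 7 bp
  [40,49): 9 bp
  [49,50): 1 bp
  [50,61): 11 bp
  [61,72): 11 bp
  [72,79): 7 bp
  [79,86): 7 bp
  [86,87): 1 bp
  [87,96): 9 bp
  [96,101): 5 bp
  [101,118): 17 bp
  [118,133): 15 bp
  [133,134): 1 bp
  [134,144): 10 bp
  [144,160): 16 bp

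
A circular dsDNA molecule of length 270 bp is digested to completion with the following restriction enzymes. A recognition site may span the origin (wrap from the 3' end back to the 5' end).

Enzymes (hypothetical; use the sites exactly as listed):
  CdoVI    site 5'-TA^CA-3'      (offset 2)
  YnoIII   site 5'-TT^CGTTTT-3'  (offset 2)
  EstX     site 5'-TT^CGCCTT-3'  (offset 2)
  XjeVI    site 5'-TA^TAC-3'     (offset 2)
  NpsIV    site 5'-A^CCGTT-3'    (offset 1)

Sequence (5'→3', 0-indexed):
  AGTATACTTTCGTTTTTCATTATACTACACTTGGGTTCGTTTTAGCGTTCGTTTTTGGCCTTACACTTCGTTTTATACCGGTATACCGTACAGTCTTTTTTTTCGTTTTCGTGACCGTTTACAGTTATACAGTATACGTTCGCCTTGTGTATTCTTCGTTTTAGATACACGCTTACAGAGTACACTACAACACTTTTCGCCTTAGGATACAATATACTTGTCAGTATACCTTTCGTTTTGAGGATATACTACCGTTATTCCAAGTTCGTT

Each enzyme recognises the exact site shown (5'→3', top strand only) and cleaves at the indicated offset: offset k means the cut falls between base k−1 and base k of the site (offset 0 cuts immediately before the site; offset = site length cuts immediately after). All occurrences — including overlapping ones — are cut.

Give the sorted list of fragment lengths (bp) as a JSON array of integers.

Scan for sites:
  CdoVI TACA/2: at [25, 61, 88, 119, 127, 165, 173, 180, 185, 207] ⇒ [27, 63, 90, 121, 129, 167, 175, 182, 187, 209]
  YnoIII TTCGTTTT/2: at [8, 35, 47, 66, 101, 154, 231] ⇒ [10, 37, 49, 68, 103, 156, 233]
  EstX TTCGCCTT/2: at [138, 195] ⇒ [140, 197]
  XjeVI TATAC/2: at [2, 20, 73, 81, 125, 132, 212, 224, 244] ⇒ [4, 22, 75, 83, 127, 134, 214, 226, 246]
  NpsIV ACCGTT/1: at [113, 250] ⇒ [114, 251]

Pooled cuts: [4, 10, 22, 27, 37, 49, 63, 68, 75, 83, 90, 103, 114, 121, 127, 129, 134, 140, 156, 167, 175, 182, 187, 197, 209, 214, 226, 233, 246, 251]

Fragment lengths:
  4→10: 6 bp
  10→22: 12 bp
  22→27: 5 bp
  27→37: 10 bp
  37→49: 12 bp
  49→63: 14 bp
  63→68: 5 bp
  68→75: 7 bp
  75→83: 8 bp
  83→90: 7 bp
  90→103: 13 bp
  103→114: 11 bp
  114→121: 7 bp
  121→127: 6 bp
  127→129: 2 bp
  129→134: 5 bp
  134→140: 6 bp
  140→156: 16 bp
  156→167: 11 bp
  167→175: 8 bp
  175→182: 7 bp
  182→187: 5 bp
  187→197: 10 bp
  197→209: 12 bp
  209→214: 5 bp
  214→226: 12 bp
  226→233: 7 bp
  233→246: 13 bp
  246→251: 5 bp
  251→4 (wrap): 270-251+4 = 23 bp

[2,5,5,5,5,5,5,6,6,6,7,7,7,7,7,8,8,10,10,11,11,12,12,12,12,13,13,14,16,23]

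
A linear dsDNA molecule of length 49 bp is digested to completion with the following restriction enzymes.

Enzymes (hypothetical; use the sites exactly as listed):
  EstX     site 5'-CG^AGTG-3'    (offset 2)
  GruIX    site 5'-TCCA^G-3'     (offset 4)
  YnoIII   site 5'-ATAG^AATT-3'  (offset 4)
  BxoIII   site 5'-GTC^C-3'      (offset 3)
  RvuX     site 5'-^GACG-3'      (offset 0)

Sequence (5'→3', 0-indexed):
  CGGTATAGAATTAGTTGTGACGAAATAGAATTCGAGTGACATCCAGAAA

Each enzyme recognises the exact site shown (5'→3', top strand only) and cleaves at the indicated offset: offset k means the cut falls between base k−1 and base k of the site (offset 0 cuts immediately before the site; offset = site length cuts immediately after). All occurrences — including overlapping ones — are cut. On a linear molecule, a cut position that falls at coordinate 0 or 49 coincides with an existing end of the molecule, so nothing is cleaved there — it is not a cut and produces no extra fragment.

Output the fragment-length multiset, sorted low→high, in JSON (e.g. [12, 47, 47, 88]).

[4,6,8,10,10,11]

Per-enzyme occurrences:
  EstX CGAGTG/2: at [32] ⇒ [34]
  GruIX TCCAG/4: at [41] ⇒ [45]
  YnoIII ATAGAATT/4: at [4, 24] ⇒ [8, 28]
  BxoIII (GTCC, off=3): no sites
  RvuX GACG/0: at [18] ⇒ [18]

Pooled cuts: [8, 18, 28, 34, 45]

Fragments:
  [0,8): 8 bp
  [8,18): 10 bp
  [18,28): 10 bp
  [28,34): 6 bp
  [34,45): 11 bp
  [45,49): 4 bp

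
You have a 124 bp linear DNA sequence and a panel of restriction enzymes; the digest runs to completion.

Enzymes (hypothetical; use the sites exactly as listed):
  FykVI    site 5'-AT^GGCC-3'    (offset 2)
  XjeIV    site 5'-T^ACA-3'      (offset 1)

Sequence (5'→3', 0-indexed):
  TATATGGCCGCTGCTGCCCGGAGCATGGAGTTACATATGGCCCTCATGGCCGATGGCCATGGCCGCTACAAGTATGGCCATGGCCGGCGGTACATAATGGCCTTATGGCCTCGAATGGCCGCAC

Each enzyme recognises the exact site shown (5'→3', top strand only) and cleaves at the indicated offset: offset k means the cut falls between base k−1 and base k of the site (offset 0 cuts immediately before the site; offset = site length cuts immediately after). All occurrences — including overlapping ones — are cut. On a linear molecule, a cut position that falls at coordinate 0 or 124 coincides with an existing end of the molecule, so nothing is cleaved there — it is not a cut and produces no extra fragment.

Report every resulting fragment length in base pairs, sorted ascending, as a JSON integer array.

Scan for sites:
  FykVI (ATGGCC, off=2): starts [3, 36, 45, 52, 58, 73, 79, 96, 104, 114] → cuts [5, 38, 47, 54, 60, 75, 81, 98, 106, 116]
  XjeIV (TACA, off=1): starts [31, 66, 90] → cuts [32, 67, 91]

All cut coordinates (distinct, sorted): [5, 32, 38, 47, 54, 60, 67, 75, 81, 91, 98, 106, 116]

Fragments:
  [0,5): 5 bp
  [5,32): 27 bp
  [32,38): 6 bp
  [38,47): 9 bp
  [47,54): 7 bp
  [54,60): 6 bp
  [60,67): 7 bp
  [67,75): 8 bp
  [75,81): 6 bp
  [81,91): 10 bp
  [91,98): 7 bp
  [98,106): 8 bp
  [106,116): 10 bp
  [116,124): 8 bp

[5,6,6,6,7,7,7,8,8,8,9,10,10,27]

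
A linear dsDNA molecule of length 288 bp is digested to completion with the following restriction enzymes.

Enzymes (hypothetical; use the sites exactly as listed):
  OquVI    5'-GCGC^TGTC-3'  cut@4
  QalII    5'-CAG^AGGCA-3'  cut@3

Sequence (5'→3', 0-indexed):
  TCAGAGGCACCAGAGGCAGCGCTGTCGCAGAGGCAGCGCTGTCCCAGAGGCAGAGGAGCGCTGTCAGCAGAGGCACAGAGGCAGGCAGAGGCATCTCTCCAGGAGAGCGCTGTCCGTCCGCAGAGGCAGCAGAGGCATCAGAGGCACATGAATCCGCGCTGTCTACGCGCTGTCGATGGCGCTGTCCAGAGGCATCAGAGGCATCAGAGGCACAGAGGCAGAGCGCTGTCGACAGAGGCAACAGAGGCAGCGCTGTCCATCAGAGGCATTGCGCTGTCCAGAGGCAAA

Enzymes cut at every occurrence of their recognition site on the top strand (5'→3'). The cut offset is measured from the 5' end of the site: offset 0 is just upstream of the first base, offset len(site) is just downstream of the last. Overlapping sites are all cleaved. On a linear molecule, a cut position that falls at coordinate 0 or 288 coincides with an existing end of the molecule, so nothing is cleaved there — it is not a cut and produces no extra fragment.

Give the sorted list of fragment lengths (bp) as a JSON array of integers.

Per-enzyme occurrences:
  OquVI GCGCTGTC/4: at [18, 35, 57, 106, 155, 166, 178, 222, 249, 270] ⇒ [22, 39, 61, 110, 159, 170, 182, 226, 253, 274]
  QalII CAGAGGCA/3: at [1, 10, 27, 44, 67, 75, 85, 120, 129, 138, 186, 195, 204, 212, 232, 241, 260, 278] ⇒ [4, 13, 30, 47, 70, 78, 88, 123, 132, 141, 189, 198, 207, 215, 235, 244, 263, 281]

All cut coordinates (distinct, sorted): [4, 13, 22, 30, 39, 47, 61, 70, 78, 88, 110, 123, 132, 141, 159, 170, 182, 189, 198, 207, 215, 226, 235, 244, 253, 263, 274, 281]

Fragment lengths:
  [0,4): 4 bp
  [4,13): 9 bp
  [13,22): 9 bp
  [22,30): 8 bp
  [30,39): 9 bp
  [39,47): 8 bp
  [47,61): 14 bp
  [61,70): 9 bp
  [70,78): 8 bp
  [78,88): 10 bp
  [88,110): 22 bp
  [110,123): 13 bp
  [123,132): 9 bp
  [132,141): 9 bp
  [141,159): 18 bp
  [159,170): 11 bp
  [170,182): 12 bp
  [182,189): 7 bp
  [189,198): 9 bp
  [198,207): 9 bp
  [207,215): 8 bp
  [215,226): 11 bp
  [226,235): 9 bp
  [235,244): 9 bp
  [244,253): 9 bp
  [253,263): 10 bp
  [263,274): 11 bp
  [274,281): 7 bp
  [281,288): 7 bp

[4,7,7,7,8,8,8,8,9,9,9,9,9,9,9,9,9,9,9,10,10,11,11,11,12,13,14,18,22]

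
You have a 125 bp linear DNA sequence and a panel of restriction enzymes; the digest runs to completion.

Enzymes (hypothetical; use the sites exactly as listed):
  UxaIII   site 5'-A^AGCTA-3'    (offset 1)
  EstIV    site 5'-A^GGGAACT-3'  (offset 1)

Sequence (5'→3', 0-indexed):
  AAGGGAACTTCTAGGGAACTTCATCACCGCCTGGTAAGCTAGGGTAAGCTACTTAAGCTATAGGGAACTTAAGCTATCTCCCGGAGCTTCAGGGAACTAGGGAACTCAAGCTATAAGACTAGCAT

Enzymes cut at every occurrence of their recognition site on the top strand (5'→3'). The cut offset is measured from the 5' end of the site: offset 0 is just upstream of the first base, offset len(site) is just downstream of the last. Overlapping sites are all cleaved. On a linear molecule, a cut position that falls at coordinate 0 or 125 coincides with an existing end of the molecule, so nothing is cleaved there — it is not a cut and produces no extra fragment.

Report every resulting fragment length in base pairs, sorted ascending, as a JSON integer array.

Site scan:
  UxaIII (AAGCTA, off=1): starts [35, 45, 54, 70, 107] → cuts [36, 46, 55, 71, 108]
  EstIV (AGGGAACT, off=1): starts [1, 12, 61, 90, 98] → cuts [2, 13, 62, 91, 99]

Pooled cuts: [2, 13, 36, 46, 55, 62, 71, 91, 99, 108]

Fragments:
  [0,2): 2 bp
  [2,13): 11 bp
  [13,36): 23 bp
  [36,46): 10 bp
  [46,55): 9 bp
  [55,62): 7 bp
  [62,71): 9 bp
  [71,91): 20 bp
  [91,99): 8 bp
  [99,108): 9 bp
  [108,125): 17 bp

[2,7,8,9,9,9,10,11,17,20,23]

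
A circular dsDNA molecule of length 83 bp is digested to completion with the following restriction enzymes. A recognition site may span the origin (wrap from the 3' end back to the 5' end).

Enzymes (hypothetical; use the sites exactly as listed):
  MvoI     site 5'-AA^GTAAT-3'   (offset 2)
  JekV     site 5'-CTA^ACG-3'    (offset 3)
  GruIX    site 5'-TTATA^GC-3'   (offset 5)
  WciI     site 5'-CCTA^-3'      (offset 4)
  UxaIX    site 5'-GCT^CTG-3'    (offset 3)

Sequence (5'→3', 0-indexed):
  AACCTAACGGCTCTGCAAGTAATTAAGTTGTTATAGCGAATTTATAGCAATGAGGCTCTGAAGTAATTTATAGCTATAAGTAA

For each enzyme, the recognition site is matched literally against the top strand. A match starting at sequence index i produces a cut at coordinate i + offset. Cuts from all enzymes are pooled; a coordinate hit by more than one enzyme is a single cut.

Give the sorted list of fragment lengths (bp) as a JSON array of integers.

[5,6,6,10,11,11,17,17]

Per-enzyme occurrences:
  MvoI (AAGTAAT, off=2): starts [16, 60] → cuts [18, 62]
  JekV (CTAACG, off=3): starts [3] → cuts [6]
  GruIX (TTATAGC, off=5): starts [30, 41, 67] → cuts [35, 46, 72]
  WciI (CCTA, off=4): starts [2] → cuts [6]
  UxaIX (GCTCTG, off=3): starts [9, 54] → cuts [12, 57]

Pooled cuts: [6, 12, 18, 35, 46, 57, 62, 72]

Fragment lengths:
  6→12: 6 bp
  12→18: 6 bp
  18→35: 17 bp
  35→46: 11 bp
  46→57: 11 bp
  57→62: 5 bp
  62→72: 10 bp
  72→6 (wrap): 83-72+6 = 17 bp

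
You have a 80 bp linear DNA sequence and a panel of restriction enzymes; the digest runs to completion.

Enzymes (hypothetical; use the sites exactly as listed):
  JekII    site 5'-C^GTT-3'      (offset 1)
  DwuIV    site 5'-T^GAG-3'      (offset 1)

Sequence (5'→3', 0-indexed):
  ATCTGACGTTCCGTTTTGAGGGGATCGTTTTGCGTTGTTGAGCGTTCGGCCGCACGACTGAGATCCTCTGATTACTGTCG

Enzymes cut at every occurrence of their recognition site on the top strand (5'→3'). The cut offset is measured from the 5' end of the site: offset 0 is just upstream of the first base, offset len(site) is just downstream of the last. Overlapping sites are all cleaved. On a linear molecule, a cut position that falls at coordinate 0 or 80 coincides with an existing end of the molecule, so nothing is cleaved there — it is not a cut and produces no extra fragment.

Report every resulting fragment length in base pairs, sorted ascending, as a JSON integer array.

[4,5,5,6,7,7,9,16,21]

Site scan:
  JekII CGTT/1: at [6, 11, 25, 32, 42] ⇒ [7, 12, 26, 33, 43]
  DwuIV TGAG/1: at [16, 38, 58] ⇒ [17, 39, 59]

Pooled cuts: [7, 12, 17, 26, 33, 39, 43, 59]

Fragments:
  [0,7): 7 bp
  [7,12): 5 bp
  [12,17): 5 bp
  [17,26): 9 bp
  [26,33): 7 bp
  [33,39): 6 bp
  [39,43): 4 bp
  [43,59): 16 bp
  [59,80): 21 bp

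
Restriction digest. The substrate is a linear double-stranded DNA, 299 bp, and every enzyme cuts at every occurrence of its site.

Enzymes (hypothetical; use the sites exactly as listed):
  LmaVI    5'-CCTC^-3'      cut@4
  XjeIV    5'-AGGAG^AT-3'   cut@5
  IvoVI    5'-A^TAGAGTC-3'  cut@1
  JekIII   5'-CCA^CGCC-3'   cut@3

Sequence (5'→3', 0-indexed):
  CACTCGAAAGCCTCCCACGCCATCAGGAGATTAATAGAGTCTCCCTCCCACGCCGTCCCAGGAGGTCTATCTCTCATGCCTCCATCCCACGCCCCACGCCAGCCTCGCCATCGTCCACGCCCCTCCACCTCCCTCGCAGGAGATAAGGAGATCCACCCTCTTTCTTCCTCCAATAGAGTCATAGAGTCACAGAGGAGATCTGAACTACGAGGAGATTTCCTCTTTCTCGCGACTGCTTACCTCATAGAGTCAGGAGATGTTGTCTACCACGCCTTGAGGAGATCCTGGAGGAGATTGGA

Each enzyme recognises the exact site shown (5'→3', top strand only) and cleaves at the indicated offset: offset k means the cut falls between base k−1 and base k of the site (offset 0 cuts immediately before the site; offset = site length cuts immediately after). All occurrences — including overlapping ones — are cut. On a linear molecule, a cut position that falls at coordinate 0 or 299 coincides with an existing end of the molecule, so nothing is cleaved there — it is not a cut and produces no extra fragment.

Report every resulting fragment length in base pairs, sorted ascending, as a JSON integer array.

Scan for sites:
  LmaVI CCTC/4: at [10, 43, 78, 102, 121, 127, 131, 156, 166, 218, 239] ⇒ [14, 47, 82, 106, 125, 131, 135, 160, 170, 222, 243]
  XjeIV AGGAGAT/5: at [24, 137, 145, 192, 209, 251, 276, 288] ⇒ [29, 142, 150, 197, 214, 256, 281, 293]
  IvoVI ATAGAGTC/1: at [33, 172, 180, 243] ⇒ [34, 173, 181, 244]
  JekIII CCACGCC/3: at [14, 47, 86, 93, 114, 266] ⇒ [17, 50, 89, 96, 117, 269]

All cut coordinates (distinct, sorted): [14, 17, 29, 34, 47, 50, 82, 89, 96, 106, 117, 125, 131, 135, 142, 150, 160, 170, 173, 181, 197, 214, 222, 243, 244, 256, 269, 281, 293]

Fragment lengths:
  [0,14): 14 bp
  [14,17): 3 bp
  [17,29): 12 bp
  [29,34): 5 bp
  [34,47): 13 bp
  [47,50): 3 bp
  [50,82): 32 bp
  [82,89): 7 bp
  [89,96): 7 bp
  [96,106): 10 bp
  [106,117): 11 bp
  [117,125): 8 bp
  [125,131): 6 bp
  [131,135): 4 bp
  [135,142): 7 bp
  [142,150): 8 bp
  [150,160): 10 bp
  [160,170): 10 bp
  [170,173): 3 bp
  [173,181): 8 bp
  [181,197): 16 bp
  [197,214): 17 bp
  [214,222): 8 bp
  [222,243): 21 bp
  [243,244): 1 bp
  [244,256): 12 bp
  [256,269): 13 bp
  [269,281): 12 bp
  [281,293): 12 bp
  [293,299): 6 bp

[1,3,3,3,4,5,6,6,7,7,7,8,8,8,8,10,10,10,11,12,12,12,12,13,13,14,16,17,21,32]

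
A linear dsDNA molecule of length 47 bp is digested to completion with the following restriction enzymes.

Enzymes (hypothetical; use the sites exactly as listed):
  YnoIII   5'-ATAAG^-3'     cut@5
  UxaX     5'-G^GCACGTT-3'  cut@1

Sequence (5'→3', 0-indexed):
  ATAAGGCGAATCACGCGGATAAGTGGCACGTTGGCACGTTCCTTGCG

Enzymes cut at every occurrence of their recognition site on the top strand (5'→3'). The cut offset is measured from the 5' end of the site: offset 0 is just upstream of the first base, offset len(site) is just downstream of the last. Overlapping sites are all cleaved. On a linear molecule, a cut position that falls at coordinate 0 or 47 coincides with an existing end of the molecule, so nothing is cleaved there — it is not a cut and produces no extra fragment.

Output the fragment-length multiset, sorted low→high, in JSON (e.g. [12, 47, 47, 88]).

Scan for sites:
  YnoIII (ATAAG, off=5): starts [0, 18] → cuts [5, 23]
  UxaX (GGCACGTT, off=1): starts [24, 32] → cuts [25, 33]

Pooled cuts: [5, 23, 25, 33]

Fragment lengths:
  [0,5): 5 bp
  [5,23): 18 bp
  [23,25): 2 bp
  [25,33): 8 bp
  [33,47): 14 bp

[2,5,8,14,18]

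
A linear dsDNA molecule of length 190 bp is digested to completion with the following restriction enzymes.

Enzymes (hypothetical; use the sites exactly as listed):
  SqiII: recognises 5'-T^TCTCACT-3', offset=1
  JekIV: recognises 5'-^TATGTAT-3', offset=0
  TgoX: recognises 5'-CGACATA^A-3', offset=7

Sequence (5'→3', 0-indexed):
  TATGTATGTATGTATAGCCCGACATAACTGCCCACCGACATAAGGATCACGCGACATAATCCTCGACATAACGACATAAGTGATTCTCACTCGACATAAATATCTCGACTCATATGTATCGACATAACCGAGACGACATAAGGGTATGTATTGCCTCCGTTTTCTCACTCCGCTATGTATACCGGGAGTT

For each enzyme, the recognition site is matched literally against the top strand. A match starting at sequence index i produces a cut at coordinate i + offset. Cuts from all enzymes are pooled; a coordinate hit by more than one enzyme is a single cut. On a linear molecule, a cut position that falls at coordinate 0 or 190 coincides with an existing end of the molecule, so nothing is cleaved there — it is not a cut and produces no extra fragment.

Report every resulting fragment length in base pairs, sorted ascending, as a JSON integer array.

[4,4,4,6,8,11,12,14,14,14,14,16,16,17,18,18]

Per-enzyme occurrences:
  SqiII TTCTCACT/1: at [83, 161] ⇒ [84, 162]
  JekIV TATGTAT/0: at [0, 4, 8, 112, 144, 173] ⇒ [4, 8, 112, 144, 173] (position 0 is a terminus of the linear molecule — no cut)
  TgoX CGACATAA/7: at [19, 35, 51, 63, 71, 91, 119, 133] ⇒ [26, 42, 58, 70, 78, 98, 126, 140]

Pooled cuts: [4, 8, 26, 42, 58, 70, 78, 84, 98, 112, 126, 140, 144, 162, 173]

Fragments:
  [0,4): 4 bp
  [4,8): 4 bp
  [8,26): 18 bp
  [26,42): 16 bp
  [42,58): 16 bp
  [58,70): 12 bp
  [70,78): 8 bp
  [78,84): 6 bp
  [84,98): 14 bp
  [98,112): 14 bp
  [112,126): 14 bp
  [126,140): 14 bp
  [140,144): 4 bp
  [144,162): 18 bp
  [162,173): 11 bp
  [173,190): 17 bp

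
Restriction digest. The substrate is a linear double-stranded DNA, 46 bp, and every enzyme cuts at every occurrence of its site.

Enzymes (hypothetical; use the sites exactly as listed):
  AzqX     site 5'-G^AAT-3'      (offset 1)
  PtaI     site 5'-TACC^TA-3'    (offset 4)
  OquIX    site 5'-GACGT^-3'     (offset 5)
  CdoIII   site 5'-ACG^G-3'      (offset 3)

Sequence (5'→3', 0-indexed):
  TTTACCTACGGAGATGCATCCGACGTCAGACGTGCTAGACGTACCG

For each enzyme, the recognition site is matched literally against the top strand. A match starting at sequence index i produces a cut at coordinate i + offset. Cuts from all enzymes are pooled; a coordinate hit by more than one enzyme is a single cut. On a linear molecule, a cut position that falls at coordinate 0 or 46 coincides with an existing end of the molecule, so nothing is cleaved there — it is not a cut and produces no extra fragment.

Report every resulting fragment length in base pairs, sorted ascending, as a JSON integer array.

[4,4,6,7,9,16]

Scan for sites:
  AzqX (GAAT, off=1): no sites
  PtaI (TACCTA, off=4): starts [2] → cuts [6]
  OquIX (GACGT, off=5): starts [21, 28, 37] → cuts [26, 33, 42]
  CdoIII (ACGG, off=3): starts [7] → cuts [10]

Pooled cuts: [6, 10, 26, 33, 42]

Fragments:
  [0,6): 6 bp
  [6,10): 4 bp
  [10,26): 16 bp
  [26,33): 7 bp
  [33,42): 9 bp
  [42,46): 4 bp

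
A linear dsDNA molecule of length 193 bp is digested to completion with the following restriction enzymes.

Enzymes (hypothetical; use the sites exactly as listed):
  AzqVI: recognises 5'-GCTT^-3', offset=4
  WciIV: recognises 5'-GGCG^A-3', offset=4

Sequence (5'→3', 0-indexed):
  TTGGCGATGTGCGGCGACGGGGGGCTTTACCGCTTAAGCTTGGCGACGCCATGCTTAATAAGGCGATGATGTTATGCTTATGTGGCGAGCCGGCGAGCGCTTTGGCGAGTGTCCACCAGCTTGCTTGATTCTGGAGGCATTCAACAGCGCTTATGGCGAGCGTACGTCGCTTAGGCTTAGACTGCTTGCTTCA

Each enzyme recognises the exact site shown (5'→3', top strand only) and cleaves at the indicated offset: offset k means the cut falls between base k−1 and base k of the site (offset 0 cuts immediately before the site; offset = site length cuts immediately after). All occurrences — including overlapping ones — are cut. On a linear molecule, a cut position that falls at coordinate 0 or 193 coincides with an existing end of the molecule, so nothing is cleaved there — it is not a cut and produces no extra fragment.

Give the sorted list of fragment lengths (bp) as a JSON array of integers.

[2,4,4,4,5,6,6,6,6,7,8,8,8,9,9,10,11,11,14,14,15,26]

Scan for sites:
  AzqVI (GCTT, off=4): starts [23, 31, 37, 52, 75, 98, 118, 122, 148, 168, 174, 183, 187] → cuts [27, 35, 41, 56, 79, 102, 122, 126, 152, 172, 178, 187, 191]
  WciIV (GGCGA, off=4): starts [2, 12, 41, 61, 83, 91, 103, 154] → cuts [6, 16, 45, 65, 87, 95, 107, 158]

All cut coordinates (distinct, sorted): [6, 16, 27, 35, 41, 45, 56, 65, 79, 87, 95, 102, 107, 122, 126, 152, 158, 172, 178, 187, 191]

Fragment lengths:
  [0,6): 6 bp
  [6,16): 10 bp
  [16,27): 11 bp
  [27,35): 8 bp
  [35,41): 6 bp
  [41,45): 4 bp
  [45,56): 11 bp
  [56,65): 9 bp
  [65,79): 14 bp
  [79,87): 8 bp
  [87,95): 8 bp
  [95,102): 7 bp
  [102,107): 5 bp
  [107,122): 15 bp
  [122,126): 4 bp
  [126,152): 26 bp
  [152,158): 6 bp
  [158,172): 14 bp
  [172,178): 6 bp
  [178,187): 9 bp
  [187,191): 4 bp
  [191,193): 2 bp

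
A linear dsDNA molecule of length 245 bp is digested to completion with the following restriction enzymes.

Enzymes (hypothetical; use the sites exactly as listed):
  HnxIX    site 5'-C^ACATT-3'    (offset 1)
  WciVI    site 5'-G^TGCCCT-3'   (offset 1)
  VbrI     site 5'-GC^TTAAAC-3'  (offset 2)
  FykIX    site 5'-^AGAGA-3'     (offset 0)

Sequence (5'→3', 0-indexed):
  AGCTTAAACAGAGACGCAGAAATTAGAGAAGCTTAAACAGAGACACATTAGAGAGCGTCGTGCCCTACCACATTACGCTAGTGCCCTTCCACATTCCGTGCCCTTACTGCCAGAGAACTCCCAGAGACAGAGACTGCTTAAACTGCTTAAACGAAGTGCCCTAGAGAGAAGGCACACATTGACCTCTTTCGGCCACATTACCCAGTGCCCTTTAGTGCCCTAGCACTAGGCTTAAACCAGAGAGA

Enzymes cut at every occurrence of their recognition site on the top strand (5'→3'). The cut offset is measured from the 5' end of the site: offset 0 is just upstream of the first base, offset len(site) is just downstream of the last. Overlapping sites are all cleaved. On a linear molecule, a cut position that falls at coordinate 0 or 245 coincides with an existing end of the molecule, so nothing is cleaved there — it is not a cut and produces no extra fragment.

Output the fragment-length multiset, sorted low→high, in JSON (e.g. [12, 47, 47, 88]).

[2,2,3,5,5,6,6,6,6,6,7,8,8,9,9,9,9,10,10,11,11,11,11,12,13,15,16,19]

Scan for sites:
  HnxIX (CACATT, off=1): starts [43, 68, 89, 174, 193] → cuts [44, 69, 90, 175, 194]
  WciVI (GTGCCCT, off=1): starts [59, 80, 97, 155, 204, 214] → cuts [60, 81, 98, 156, 205, 215]
  VbrI (GCTTAAAC, off=2): starts [1, 30, 135, 144, 229] → cuts [3, 32, 137, 146, 231]
  FykIX (AGAGA, off=0): starts [9, 24, 38, 49, 111, 122, 128, 162, 164, 238, 240] → cuts [9, 24, 38, 49, 111, 122, 128, 162, 164, 238, 240]

Pooled cuts: [3, 9, 24, 32, 38, 44, 49, 60, 69, 81, 90, 98, 111, 122, 128, 137, 146, 156, 162, 164, 175, 194, 205, 215, 231, 238, 240]

Fragment lengths:
  [0,3): 3 bp
  [3,9): 6 bp
  [9,24): 15 bp
  [24,32): 8 bp
  [32,38): 6 bp
  [38,44): 6 bp
  [44,49): 5 bp
  [49,60): 11 bp
  [60,69): 9 bp
  [69,81): 12 bp
  [81,90): 9 bp
  [90,98): 8 bp
  [98,111): 13 bp
  [111,122): 11 bp
  [122,128): 6 bp
  [128,137): 9 bp
  [137,146): 9 bp
  [146,156): 10 bp
  [156,162): 6 bp
  [162,164): 2 bp
  [164,175): 11 bp
  [175,194): 19 bp
  [194,205): 11 bp
  [205,215): 10 bp
  [215,231): 16 bp
  [231,238): 7 bp
  [238,240): 2 bp
  [240,245): 5 bp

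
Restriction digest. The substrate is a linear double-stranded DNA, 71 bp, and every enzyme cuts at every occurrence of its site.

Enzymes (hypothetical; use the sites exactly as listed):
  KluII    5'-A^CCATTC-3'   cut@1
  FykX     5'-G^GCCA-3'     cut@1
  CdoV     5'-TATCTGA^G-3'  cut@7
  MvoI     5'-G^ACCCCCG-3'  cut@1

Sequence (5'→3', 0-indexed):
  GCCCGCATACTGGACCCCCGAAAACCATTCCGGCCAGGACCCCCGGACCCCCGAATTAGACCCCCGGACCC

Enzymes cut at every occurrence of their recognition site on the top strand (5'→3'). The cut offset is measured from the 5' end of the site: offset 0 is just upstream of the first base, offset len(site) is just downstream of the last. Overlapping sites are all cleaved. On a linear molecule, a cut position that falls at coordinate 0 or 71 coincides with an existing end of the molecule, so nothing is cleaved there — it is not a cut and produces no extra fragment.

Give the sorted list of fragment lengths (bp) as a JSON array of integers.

[6,8,8,11,12,13,13]

Site scan:
  KluII (ACCATTC, off=1): starts [23] → cuts [24]
  FykX (GGCCA, off=1): starts [31] → cuts [32]
  CdoV (TATCTGAG, off=7): no sites
  MvoI (GACCCCCG, off=1): starts [12, 37, 45, 58] → cuts [13, 38, 46, 59]

All cut coordinates (distinct, sorted): [13, 24, 32, 38, 46, 59]

Fragment lengths:
  [0,13): 13 bp
  [13,24): 11 bp
  [24,32): 8 bp
  [32,38): 6 bp
  [38,46): 8 bp
  [46,59): 13 bp
  [59,71): 12 bp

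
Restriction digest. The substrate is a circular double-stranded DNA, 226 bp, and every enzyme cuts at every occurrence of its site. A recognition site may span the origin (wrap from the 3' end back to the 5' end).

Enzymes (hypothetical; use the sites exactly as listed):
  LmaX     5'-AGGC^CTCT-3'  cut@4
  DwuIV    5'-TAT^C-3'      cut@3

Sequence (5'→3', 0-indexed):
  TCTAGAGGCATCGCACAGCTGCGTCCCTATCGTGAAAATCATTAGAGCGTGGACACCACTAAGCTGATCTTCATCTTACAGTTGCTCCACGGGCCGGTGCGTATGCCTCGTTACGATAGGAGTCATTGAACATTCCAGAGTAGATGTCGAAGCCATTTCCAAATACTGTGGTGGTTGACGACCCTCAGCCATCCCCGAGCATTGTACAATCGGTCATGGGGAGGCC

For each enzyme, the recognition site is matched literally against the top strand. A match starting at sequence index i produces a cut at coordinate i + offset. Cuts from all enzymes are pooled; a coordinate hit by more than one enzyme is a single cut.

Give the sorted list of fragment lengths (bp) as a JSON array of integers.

[31,195]

Site scan:
  LmaX AGGCCTCT/4: at [221] ⇒ [225]
  DwuIV TATC/3: at [27] ⇒ [30]

Pooled cuts: [30, 225]

Fragment lengths:
  30→225: 195 bp
  225→30 (wrap): 226-225+30 = 31 bp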